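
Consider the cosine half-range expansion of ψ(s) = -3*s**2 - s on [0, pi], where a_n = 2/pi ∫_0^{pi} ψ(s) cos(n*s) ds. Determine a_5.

a_5 = 2/pi ∫_0^{pi} (-3*s**2 - s) cos(5*s) ds.
Integrating by parts twice (tabular method), an antiderivative of (-3*s**2 - s) cos(5*s) is -3*s**2*sin(5*s)/5 - s*sin(5*s)/5 - 6*s*cos(5*s)/25 + 6*sin(5*s)/125 - cos(5*s)/25; evaluating from 0 to pi: ∫_{0}^{pi} (-3*s**2 - s) cos(5*s) ds = (1/25 + 6*pi/25) - (-1/25) = 2/25 + 6*pi/25.
Hence a_5 = (2/pi)·(2/25 + 6*pi/25) = 4*(1 + 3*pi)/(25*pi).

4*(1 + 3*pi)/(25*pi)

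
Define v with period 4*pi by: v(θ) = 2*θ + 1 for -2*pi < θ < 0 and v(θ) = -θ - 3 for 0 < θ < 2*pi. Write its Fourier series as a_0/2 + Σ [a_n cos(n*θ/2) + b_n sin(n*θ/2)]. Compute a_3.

a_3 = (1/(2*pi)) ∫_{-2*pi}^{2*pi} v(θ) cos(3*θ/2) dθ.
Split the integral at the breakpoints.
Integrating by parts (boundary term plus one more integral), an antiderivative of (2*θ + 1) cos(3*θ/2) is 4*θ*sin(3*θ/2)/3 + 2*sin(3*θ/2)/3 + 8*cos(3*θ/2)/9; evaluating from -2*pi to 0: ∫_{-2*pi}^{0} (2*θ + 1) cos(3*θ/2) dθ = (8/9) - (-8/9) = 16/9.
Integrating by parts (boundary term plus one more integral), an antiderivative of (-θ - 3) cos(3*θ/2) is -2*θ*sin(3*θ/2)/3 - 2*sin(3*θ/2) - 4*cos(3*θ/2)/9; evaluating from 0 to 2*pi: ∫_{0}^{2*pi} (-θ - 3) cos(3*θ/2) dθ = (4/9) - (-4/9) = 8/9.
Summing the pieces and multiplying by (1/(2*pi)) gives a_3 = 4/(3*pi).

4/(3*pi)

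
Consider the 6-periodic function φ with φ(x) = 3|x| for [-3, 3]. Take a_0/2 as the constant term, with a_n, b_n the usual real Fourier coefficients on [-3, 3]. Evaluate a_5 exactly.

a_5 = 1/3 ∫_{-3}^{3} φ(x) cos(5*pi*x/3) dx.
φ is even and cos(5*pi*x/3) is even, so the integrand is even and a_5 = 2/3 ∫_0^{3} φ(x) cos(5*pi*x/3) dx.
Integrating by parts (boundary term plus one more integral), an antiderivative of (3*x) cos(5*pi*x/3) is 9*x*sin(5*pi*x/3)/(5*pi) + 27*cos(5*pi*x/3)/(25*pi**2); evaluating from 0 to 3: ∫_{0}^{3} (3*x) cos(5*pi*x/3) dx = (-27/(25*pi**2)) - (27/(25*pi**2)) = -54/(25*pi**2).
Hence a_5 = (2/3)·(-54/(25*pi**2)) = -36/(25*pi**2).

-36/(25*pi**2)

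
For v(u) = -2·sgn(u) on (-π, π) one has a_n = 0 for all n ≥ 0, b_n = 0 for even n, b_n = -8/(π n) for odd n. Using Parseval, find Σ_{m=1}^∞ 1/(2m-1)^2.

Parseval: Σ b_n^2 = (1/π) ∫_{-π}^{π} v(u)^2 du = 8.
Only odd n contribute, with b_n^2 = 64/(π^2 n^2), so Σ_{m≥1} 1/(2m-1)^2 = π^2·(8)/64 = pi**2/8.

pi**2/8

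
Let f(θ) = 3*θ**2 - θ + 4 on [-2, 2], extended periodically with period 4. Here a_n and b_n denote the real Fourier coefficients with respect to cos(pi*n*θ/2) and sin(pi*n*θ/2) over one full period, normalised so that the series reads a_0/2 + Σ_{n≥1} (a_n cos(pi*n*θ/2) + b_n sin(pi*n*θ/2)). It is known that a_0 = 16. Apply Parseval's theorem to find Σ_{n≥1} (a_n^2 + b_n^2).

424/15

Parseval: a_0^2/2 + Σ_{n≥1} (a_n^2+b_n^2) = 1/2 ∫_{-2}^{2} f(θ)^2 dθ = 2344/15.
Subtract a_0^2/2 = 128: Σ (a_n^2+b_n^2) = 424/15.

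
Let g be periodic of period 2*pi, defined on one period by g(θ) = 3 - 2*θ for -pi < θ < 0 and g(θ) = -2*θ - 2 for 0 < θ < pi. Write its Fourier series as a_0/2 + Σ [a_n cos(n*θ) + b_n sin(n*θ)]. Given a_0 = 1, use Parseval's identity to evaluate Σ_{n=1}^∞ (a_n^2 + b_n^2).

25/2 + 8*pi**2/3 + 10*pi

Parseval: a_0^2/2 + Σ_{n≥1} (a_n^2+b_n^2) = 1/pi ∫_{-pi}^{pi} g(θ)^2 dθ = 13 + 8*pi**2/3 + 10*pi.
Subtract a_0^2/2 = 1/2: Σ (a_n^2+b_n^2) = 25/2 + 8*pi**2/3 + 10*pi.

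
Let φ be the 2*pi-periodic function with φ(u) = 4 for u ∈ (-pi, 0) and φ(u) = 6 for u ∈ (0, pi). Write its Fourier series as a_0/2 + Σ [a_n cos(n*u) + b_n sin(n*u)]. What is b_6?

b_6 = 1/pi ∫_{-pi}^{pi} φ(u) sin(6*u) du.
Split the integral at the breakpoints.
Directly, an antiderivative of (4) sin(6*u) is -2*cos(6*u)/3; evaluating from -pi to 0: ∫_{-pi}^{0} (4) sin(6*u) du = (-2/3) - (-2/3) = 0.
Directly, an antiderivative of (6) sin(6*u) is -cos(6*u); evaluating from 0 to pi: ∫_{0}^{pi} (6) sin(6*u) du = (-1) - (-1) = 0.
Summing the pieces and multiplying by (1/pi) gives b_6 = 0.

0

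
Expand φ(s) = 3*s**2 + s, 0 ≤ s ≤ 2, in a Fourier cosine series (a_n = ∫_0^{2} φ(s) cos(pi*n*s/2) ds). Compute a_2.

a_2 = ∫_0^{2} (3*s**2 + s) cos(pi*s) ds.
Integrating by parts twice (tabular method), an antiderivative of (3*s**2 + s) cos(pi*s) is 3*s**2*sin(pi*s)/pi + s*sin(pi*s)/pi + 6*s*cos(pi*s)/pi**2 - 6*sin(pi*s)/pi**3 + cos(pi*s)/pi**2; evaluating from 0 to 2: ∫_{0}^{2} (3*s**2 + s) cos(pi*s) ds = (13/pi**2) - (pi**(-2)) = 12/pi**2.
Hence a_2 = 12/pi**2.

12/pi**2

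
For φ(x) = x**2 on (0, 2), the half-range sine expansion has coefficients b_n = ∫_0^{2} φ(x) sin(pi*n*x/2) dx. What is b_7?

8*(-4 + 49*pi**2)/(343*pi**3)

b_7 = ∫_0^{2} (x**2) sin(7*pi*x/2) dx.
Integrating by parts twice (tabular method), an antiderivative of (x**2) sin(7*pi*x/2) is -2*x**2*cos(7*pi*x/2)/(7*pi) + 8*x*sin(7*pi*x/2)/(49*pi**2) + 16*cos(7*pi*x/2)/(343*pi**3); evaluating from 0 to 2: ∫_{0}^{2} (x**2) sin(7*pi*x/2) dx = (8*(-2 + 49*pi**2)/(343*pi**3)) - (16/(343*pi**3)) = 8*(-4 + 49*pi**2)/(343*pi**3).
Hence b_7 = 8*(-4 + 49*pi**2)/(343*pi**3).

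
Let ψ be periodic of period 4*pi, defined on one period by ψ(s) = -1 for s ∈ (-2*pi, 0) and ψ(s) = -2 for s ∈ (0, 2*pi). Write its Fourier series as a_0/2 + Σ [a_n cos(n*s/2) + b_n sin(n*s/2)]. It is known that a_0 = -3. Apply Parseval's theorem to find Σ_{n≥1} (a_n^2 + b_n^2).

1/2

Parseval: a_0^2/2 + Σ_{n≥1} (a_n^2+b_n^2) = (1/(2*pi)) ∫_{-2*pi}^{2*pi} ψ(s)^2 ds = 5.
Subtract a_0^2/2 = 9/2: Σ (a_n^2+b_n^2) = 1/2.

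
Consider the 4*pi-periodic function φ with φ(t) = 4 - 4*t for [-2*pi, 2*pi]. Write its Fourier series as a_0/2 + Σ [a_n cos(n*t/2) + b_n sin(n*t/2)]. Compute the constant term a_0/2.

a_0 = (1/(2*pi)) ∫_{-2*pi}^{2*pi} φ(t) dt = (1/(2*pi)) · (16*pi) = 8.
So the constant term a_0/2 = 4.

4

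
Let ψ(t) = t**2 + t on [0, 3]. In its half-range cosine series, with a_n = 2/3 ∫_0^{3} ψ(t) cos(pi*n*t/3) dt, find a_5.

-48/(25*pi**2)

a_5 = 2/3 ∫_0^{3} (t**2 + t) cos(5*pi*t/3) dt.
Integrating by parts twice (tabular method), an antiderivative of (t**2 + t) cos(5*pi*t/3) is 3*t**2*sin(5*pi*t/3)/(5*pi) + 3*t*sin(5*pi*t/3)/(5*pi) + 18*t*cos(5*pi*t/3)/(25*pi**2) - 54*sin(5*pi*t/3)/(125*pi**3) + 9*cos(5*pi*t/3)/(25*pi**2); evaluating from 0 to 3: ∫_{0}^{3} (t**2 + t) cos(5*pi*t/3) dt = (-63/(25*pi**2)) - (9/(25*pi**2)) = -72/(25*pi**2).
Hence a_5 = (2/3)·(-72/(25*pi**2)) = -48/(25*pi**2).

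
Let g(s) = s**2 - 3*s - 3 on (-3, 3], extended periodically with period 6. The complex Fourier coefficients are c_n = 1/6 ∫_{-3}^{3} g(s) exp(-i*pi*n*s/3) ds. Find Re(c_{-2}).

9/(2*pi**2)

Since g is real-valued, Re(c_{-2}) = 1/6 ∫_{-3}^{3} g(s) cos(-2*pi*s/3) ds = a_{2}/2.
Integrating by parts twice (tabular method), an antiderivative of (s**2 - 3*s - 3) cos(-2*pi*s/3) is 3*s**2*sin(2*pi*s/3)/(2*pi) - 9*s*sin(2*pi*s/3)/(2*pi) + 9*s*cos(2*pi*s/3)/(2*pi**2) - 9*sin(2*pi*s/3)/(2*pi) - 27*sin(2*pi*s/3)/(4*pi**3) - 27*cos(2*pi*s/3)/(4*pi**2); evaluating from -3 to 3: ∫_{-3}^{3} (s**2 - 3*s - 3) cos(-2*pi*s/3) ds = (27/(4*pi**2)) - (-81/(4*pi**2)) = 27/pi**2.
Hence Re(c_{-2}) = (1/6)·(27/pi**2) = 9/(2*pi**2).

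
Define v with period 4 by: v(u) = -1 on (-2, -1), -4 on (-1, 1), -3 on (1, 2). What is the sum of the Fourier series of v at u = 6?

-2

u = 6 differs from u = 2 by 1 full period(s), and the series is 4-periodic.
At u = 2 the one-sided limits are v(2^-) = -3 and v(2^+) = -1.
By Dirichlet's theorem the series converges to their average, [(-3) + (-1)]/2 = -2.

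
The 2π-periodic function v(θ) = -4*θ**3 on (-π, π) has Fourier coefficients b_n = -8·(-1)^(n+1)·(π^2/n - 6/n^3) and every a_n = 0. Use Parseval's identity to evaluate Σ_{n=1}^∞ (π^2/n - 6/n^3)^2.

Parseval: Σ b_n^2 = (1/π) ∫_{-π}^{π} v(θ)^2 dθ = 32*pi**6/7.
b_n^2 = 64·(π^2/n - 6/n^3)^2, so the sum equals (32*pi**6/7)/64 = pi**6/14.

pi**6/14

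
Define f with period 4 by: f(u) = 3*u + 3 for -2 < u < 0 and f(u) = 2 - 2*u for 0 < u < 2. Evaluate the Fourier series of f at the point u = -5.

u = -5 differs from u = -1 by -1 full period(s), and the series is 4-periodic.
f is continuous at u = -1 with value 0, so the series converges to 0 there.

0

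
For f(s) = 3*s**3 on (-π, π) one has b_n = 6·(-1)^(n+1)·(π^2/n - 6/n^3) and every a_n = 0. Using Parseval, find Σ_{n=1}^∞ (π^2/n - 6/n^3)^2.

pi**6/14

Parseval: Σ b_n^2 = (1/π) ∫_{-π}^{π} f(s)^2 ds = 18*pi**6/7.
b_n^2 = 36·(π^2/n - 6/n^3)^2, so the sum equals (18*pi**6/7)/36 = pi**6/14.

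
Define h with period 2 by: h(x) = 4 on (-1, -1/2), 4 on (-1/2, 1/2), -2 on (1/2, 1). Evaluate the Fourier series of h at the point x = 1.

1

x = 1 differs from x = -1 by 1 full period(s), and the series is 2-periodic.
At x = -1 the one-sided limits are h(-1^-) = -2 and h(-1^+) = 4.
By Dirichlet's theorem the series converges to their average, [(-2) + (4)]/2 = 1.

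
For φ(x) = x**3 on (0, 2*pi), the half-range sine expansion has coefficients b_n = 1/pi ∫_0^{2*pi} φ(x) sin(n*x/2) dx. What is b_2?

12 - 8*pi**2

b_2 = 1/pi ∫_0^{2*pi} (x**3) sin(x) dx.
Integrating by parts three times (tabular method), an antiderivative of (x**3) sin(x) is -x**3*cos(x) + 3*x**2*sin(x) + 6*x*cos(x) - 6*sin(x); evaluating from 0 to 2*pi: ∫_{0}^{2*pi} (x**3) sin(x) dx = (-8*pi**3 + 12*pi) - (0) = -8*pi**3 + 12*pi.
Hence b_2 = (1/pi)·(-8*pi**3 + 12*pi) = 12 - 8*pi**2.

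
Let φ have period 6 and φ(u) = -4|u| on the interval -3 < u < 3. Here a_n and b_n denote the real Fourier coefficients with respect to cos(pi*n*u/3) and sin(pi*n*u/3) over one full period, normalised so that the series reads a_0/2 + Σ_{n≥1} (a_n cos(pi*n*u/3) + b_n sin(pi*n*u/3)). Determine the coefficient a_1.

a_1 = 1/3 ∫_{-3}^{3} φ(u) cos(pi*u/3) du.
φ is even and cos(pi*u/3) is even, so the integrand is even and a_1 = 2/3 ∫_0^{3} φ(u) cos(pi*u/3) du.
Integrating by parts (boundary term plus one more integral), an antiderivative of (-4*u) cos(pi*u/3) is -12*u*sin(pi*u/3)/pi - 36*cos(pi*u/3)/pi**2; evaluating from 0 to 3: ∫_{0}^{3} (-4*u) cos(pi*u/3) du = (36/pi**2) - (-36/pi**2) = 72/pi**2.
Hence a_1 = (2/3)·(72/pi**2) = 48/pi**2.

48/pi**2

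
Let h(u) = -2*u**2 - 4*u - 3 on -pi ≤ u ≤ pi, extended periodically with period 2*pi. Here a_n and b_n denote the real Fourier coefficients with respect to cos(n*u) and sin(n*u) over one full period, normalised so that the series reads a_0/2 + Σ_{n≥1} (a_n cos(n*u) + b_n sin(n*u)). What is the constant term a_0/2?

-2*pi**2/3 - 3

a_0 = 1/pi ∫_{-pi}^{pi} h(u) du = 1/pi · (-4*pi**3/3 - 6*pi) = -4*pi**2/3 - 6.
So the constant term a_0/2 = -2*pi**2/3 - 3.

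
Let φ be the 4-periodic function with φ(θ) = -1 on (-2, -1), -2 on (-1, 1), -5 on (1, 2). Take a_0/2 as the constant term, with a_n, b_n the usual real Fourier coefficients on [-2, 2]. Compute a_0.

-5

a_0 = 1/2 ∫_{-2}^{2} φ(θ) dθ = 1/2 · (-10) = -5.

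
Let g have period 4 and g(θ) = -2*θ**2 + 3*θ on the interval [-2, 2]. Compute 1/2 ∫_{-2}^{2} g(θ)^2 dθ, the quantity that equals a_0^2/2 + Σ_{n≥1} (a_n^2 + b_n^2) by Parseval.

248/5

1/2 ∫_{-2}^{2} g(θ)^2 dθ = 1/2 · (496/5) = 248/5.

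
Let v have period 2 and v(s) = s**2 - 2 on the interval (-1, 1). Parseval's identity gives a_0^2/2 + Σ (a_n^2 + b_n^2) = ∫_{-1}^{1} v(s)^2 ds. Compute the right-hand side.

∫_{-1}^{1} v(s)^2 ds = 86/15.

86/15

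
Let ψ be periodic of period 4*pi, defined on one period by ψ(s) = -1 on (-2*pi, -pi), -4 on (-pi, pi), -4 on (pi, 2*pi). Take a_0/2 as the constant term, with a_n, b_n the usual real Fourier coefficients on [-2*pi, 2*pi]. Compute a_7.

3/(7*pi)

a_7 = (1/(2*pi)) ∫_{-2*pi}^{2*pi} ψ(s) cos(7*s/2) ds.
Split the integral at the breakpoints.
Directly, an antiderivative of (-1) cos(7*s/2) is -2*sin(7*s/2)/7; evaluating from -2*pi to -pi: ∫_{-2*pi}^{-pi} (-1) cos(7*s/2) ds = (-2/7) - (0) = -2/7.
Directly, an antiderivative of (-4) cos(7*s/2) is -8*sin(7*s/2)/7; evaluating from -pi to pi: ∫_{-pi}^{pi} (-4) cos(7*s/2) ds = (8/7) - (-8/7) = 16/7.
Directly, an antiderivative of (-4) cos(7*s/2) is -8*sin(7*s/2)/7; evaluating from pi to 2*pi: ∫_{pi}^{2*pi} (-4) cos(7*s/2) ds = (0) - (8/7) = -8/7.
Summing the pieces and multiplying by (1/(2*pi)) gives a_7 = 3/(7*pi).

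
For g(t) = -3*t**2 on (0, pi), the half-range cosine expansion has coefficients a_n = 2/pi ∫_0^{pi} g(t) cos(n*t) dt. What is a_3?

a_3 = 2/pi ∫_0^{pi} (-3*t**2) cos(3*t) dt.
Integrating by parts twice (tabular method), an antiderivative of (-3*t**2) cos(3*t) is -t**2*sin(3*t) - 2*t*cos(3*t)/3 + 2*sin(3*t)/9; evaluating from 0 to pi: ∫_{0}^{pi} (-3*t**2) cos(3*t) dt = (2*pi/3) - (0) = 2*pi/3.
Hence a_3 = (2/pi)·(2*pi/3) = 4/3.

4/3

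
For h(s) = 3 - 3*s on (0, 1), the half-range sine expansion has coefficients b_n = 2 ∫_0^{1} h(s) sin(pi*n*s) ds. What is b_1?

b_1 = 2 ∫_0^{1} (3 - 3*s) sin(pi*s) ds.
Integrating by parts (boundary term plus one more integral), an antiderivative of (3 - 3*s) sin(pi*s) is 3*s*cos(pi*s)/pi - 3*sin(pi*s)/pi**2 - 3*cos(pi*s)/pi; evaluating from 0 to 1: ∫_{0}^{1} (3 - 3*s) sin(pi*s) ds = (0) - (-3/pi) = 3/pi.
Hence b_1 = 2·(3/pi) = 6/pi.

6/pi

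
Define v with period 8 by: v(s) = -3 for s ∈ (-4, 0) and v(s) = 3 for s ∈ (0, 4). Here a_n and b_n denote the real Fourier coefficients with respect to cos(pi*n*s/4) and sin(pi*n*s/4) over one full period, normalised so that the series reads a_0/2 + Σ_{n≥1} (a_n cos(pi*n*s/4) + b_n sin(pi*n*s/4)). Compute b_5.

b_5 = 1/4 ∫_{-4}^{4} v(s) sin(5*pi*s/4) ds.
v is odd and sin(5*pi*s/4) is odd, so the integrand is even and b_5 = 1/2 ∫_0^{4} v(s) sin(5*pi*s/4) ds.
Directly, an antiderivative of (3) sin(5*pi*s/4) is -12*cos(5*pi*s/4)/(5*pi); evaluating from 0 to 4: ∫_{0}^{4} (3) sin(5*pi*s/4) ds = (12/(5*pi)) - (-12/(5*pi)) = 24/(5*pi).
Hence b_5 = (1/2)·(24/(5*pi)) = 12/(5*pi).

12/(5*pi)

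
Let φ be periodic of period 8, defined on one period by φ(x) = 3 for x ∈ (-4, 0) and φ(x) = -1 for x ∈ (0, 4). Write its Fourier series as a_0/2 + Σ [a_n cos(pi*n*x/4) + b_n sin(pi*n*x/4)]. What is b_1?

b_1 = 1/4 ∫_{-4}^{4} φ(x) sin(pi*x/4) dx.
Split the integral at the breakpoints.
Directly, an antiderivative of (3) sin(pi*x/4) is -12*cos(pi*x/4)/pi; evaluating from -4 to 0: ∫_{-4}^{0} (3) sin(pi*x/4) dx = (-12/pi) - (12/pi) = -24/pi.
Directly, an antiderivative of (-1) sin(pi*x/4) is 4*cos(pi*x/4)/pi; evaluating from 0 to 4: ∫_{0}^{4} (-1) sin(pi*x/4) dx = (-4/pi) - (4/pi) = -8/pi.
Summing the pieces and multiplying by (1/4) gives b_1 = -8/pi.

-8/pi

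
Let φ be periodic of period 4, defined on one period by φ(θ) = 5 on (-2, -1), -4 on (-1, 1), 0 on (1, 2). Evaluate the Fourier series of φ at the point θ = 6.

5/2

θ = 6 differs from θ = -2 by 2 full period(s), and the series is 4-periodic.
At θ = -2 the one-sided limits are φ(-2^-) = 0 and φ(-2^+) = 5.
By Dirichlet's theorem the series converges to their average, [(0) + (5)]/2 = 5/2.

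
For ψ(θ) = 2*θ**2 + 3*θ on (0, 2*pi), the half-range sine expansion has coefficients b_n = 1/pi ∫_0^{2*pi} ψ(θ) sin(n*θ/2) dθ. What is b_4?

b_4 = 1/pi ∫_0^{2*pi} (2*θ**2 + 3*θ) sin(2*θ) dθ.
Integrating by parts twice (tabular method), an antiderivative of (2*θ**2 + 3*θ) sin(2*θ) is -θ**2*cos(2*θ) + θ*sin(2*θ) - 3*θ*cos(2*θ)/2 + 3*sin(2*θ)/4 + cos(2*θ)/2; evaluating from 0 to 2*pi: ∫_{0}^{2*pi} (2*θ**2 + 3*θ) sin(2*θ) dθ = (-4*pi**2 - 3*pi + 1/2) - (1/2) = -pi*(3 + 4*pi).
Hence b_4 = (1/pi)·(-pi*(3 + 4*pi)) = -4*pi - 3.

-4*pi - 3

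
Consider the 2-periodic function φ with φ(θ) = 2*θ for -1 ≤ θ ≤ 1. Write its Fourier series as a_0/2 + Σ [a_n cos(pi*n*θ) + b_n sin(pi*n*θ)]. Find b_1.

b_1 = ∫_{-1}^{1} φ(θ) sin(pi*θ) dθ.
φ is odd and sin(pi*θ) is odd, so the integrand is even and b_1 = 2 ∫_0^{1} φ(θ) sin(pi*θ) dθ.
Integrating by parts (boundary term plus one more integral), an antiderivative of (2*θ) sin(pi*θ) is -2*θ*cos(pi*θ)/pi + 2*sin(pi*θ)/pi**2; evaluating from 0 to 1: ∫_{0}^{1} (2*θ) sin(pi*θ) dθ = (2/pi) - (0) = 2/pi.
Hence b_1 = 2·(2/pi) = 4/pi.

4/pi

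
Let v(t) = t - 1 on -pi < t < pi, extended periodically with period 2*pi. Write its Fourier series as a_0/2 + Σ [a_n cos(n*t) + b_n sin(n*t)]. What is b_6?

b_6 = 1/pi ∫_{-pi}^{pi} v(t) sin(6*t) dt.
Integrating by parts (boundary term plus one more integral), an antiderivative of (t - 1) sin(6*t) is -t*cos(6*t)/6 + sin(6*t)/36 + cos(6*t)/6; evaluating from -pi to pi: ∫_{-pi}^{pi} (t - 1) sin(6*t) dt = (1/6 - pi/6) - (1/6 + pi/6) = -pi/3.
Hence b_6 = (1/pi)·(-pi/3) = -1/3.

-1/3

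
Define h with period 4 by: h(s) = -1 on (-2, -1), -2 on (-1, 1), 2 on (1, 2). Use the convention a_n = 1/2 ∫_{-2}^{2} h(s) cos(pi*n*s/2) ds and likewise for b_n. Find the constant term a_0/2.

a_0 = 1/2 ∫_{-2}^{2} h(s) ds = 1/2 · (-3) = -3/2.
So the constant term a_0/2 = -3/4.

-3/4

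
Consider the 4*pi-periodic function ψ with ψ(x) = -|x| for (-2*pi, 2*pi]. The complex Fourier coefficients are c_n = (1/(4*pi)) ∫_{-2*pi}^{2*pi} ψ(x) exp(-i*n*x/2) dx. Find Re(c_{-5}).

4/(25*pi)

Since ψ is real-valued, Re(c_{-5}) = (1/(4*pi)) ∫_{-2*pi}^{2*pi} ψ(x) cos(-5*x/2) dx = a_{5}/2.
ψ is even and cos(-5*x/2) is even, so the integrand is even: ∫_{-2*pi}^{2*pi} ψ(x) cos(-5*x/2) dx = 2∫_0^{2*pi} ψ(x) cos(-5*x/2) dx.
Integrating by parts (boundary term plus one more integral), an antiderivative of (-x) cos(-5*x/2) is -2*x*sin(5*x/2)/5 - 4*cos(5*x/2)/25; evaluating from 0 to 2*pi: ∫_{0}^{2*pi} (-x) cos(-5*x/2) dx = (4/25) - (-4/25) = 8/25.
So ∫_{-2*pi}^{2*pi} ψ(x) cos(-5*x/2) dx = 16/25.
Hence Re(c_{-5}) = (1/(4*pi))·(16/25) = 4/(25*pi).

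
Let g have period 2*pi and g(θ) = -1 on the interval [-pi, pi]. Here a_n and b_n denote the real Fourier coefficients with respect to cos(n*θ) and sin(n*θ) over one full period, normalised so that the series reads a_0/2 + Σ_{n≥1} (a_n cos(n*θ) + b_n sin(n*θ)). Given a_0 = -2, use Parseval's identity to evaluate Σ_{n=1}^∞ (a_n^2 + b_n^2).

0

Parseval: a_0^2/2 + Σ_{n≥1} (a_n^2+b_n^2) = 1/pi ∫_{-pi}^{pi} g(θ)^2 dθ = 2.
Subtract a_0^2/2 = 2: Σ (a_n^2+b_n^2) = 0.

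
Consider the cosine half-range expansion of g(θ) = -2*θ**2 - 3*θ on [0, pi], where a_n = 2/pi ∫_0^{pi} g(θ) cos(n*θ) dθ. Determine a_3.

a_3 = 2/pi ∫_0^{pi} (-2*θ**2 - 3*θ) cos(3*θ) dθ.
Integrating by parts twice (tabular method), an antiderivative of (-2*θ**2 - 3*θ) cos(3*θ) is -2*θ**2*sin(3*θ)/3 - θ*sin(3*θ) - 4*θ*cos(3*θ)/9 + 4*sin(3*θ)/27 - cos(3*θ)/3; evaluating from 0 to pi: ∫_{0}^{pi} (-2*θ**2 - 3*θ) cos(3*θ) dθ = (1/3 + 4*pi/9) - (-1/3) = 2/3 + 4*pi/9.
Hence a_3 = (2/pi)·(2/3 + 4*pi/9) = 4*(3 + 2*pi)/(9*pi).

4*(3 + 2*pi)/(9*pi)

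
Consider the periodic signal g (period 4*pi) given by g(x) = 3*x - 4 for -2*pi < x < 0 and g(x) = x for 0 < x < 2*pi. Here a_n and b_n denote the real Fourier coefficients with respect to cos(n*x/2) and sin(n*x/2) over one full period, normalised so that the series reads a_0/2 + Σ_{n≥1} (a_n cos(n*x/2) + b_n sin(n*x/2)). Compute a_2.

a_2 = (1/(2*pi)) ∫_{-2*pi}^{2*pi} g(x) cos(x) dx.
Split the integral at the breakpoints.
Integrating by parts (boundary term plus one more integral), an antiderivative of (3*x - 4) cos(x) is 3*x*sin(x) - 4*sin(x) + 3*cos(x); evaluating from -2*pi to 0: ∫_{-2*pi}^{0} (3*x - 4) cos(x) dx = (3) - (3) = 0.
Integrating by parts (boundary term plus one more integral), an antiderivative of (x) cos(x) is x*sin(x) + cos(x); evaluating from 0 to 2*pi: ∫_{0}^{2*pi} (x) cos(x) dx = (1) - (1) = 0.
Summing the pieces and multiplying by (1/(2*pi)) gives a_2 = 0.

0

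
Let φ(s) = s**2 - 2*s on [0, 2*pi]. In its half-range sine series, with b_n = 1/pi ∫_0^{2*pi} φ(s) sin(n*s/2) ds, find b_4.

b_4 = 1/pi ∫_0^{2*pi} (s**2 - 2*s) sin(2*s) ds.
Integrating by parts twice (tabular method), an antiderivative of (s**2 - 2*s) sin(2*s) is -s**2*cos(2*s)/2 + s*sin(2*s)/2 + s*cos(2*s) - sin(2*s)/2 + cos(2*s)/4; evaluating from 0 to 2*pi: ∫_{0}^{2*pi} (s**2 - 2*s) sin(2*s) ds = (-2*pi**2 + 1/4 + 2*pi) - (1/4) = 2*pi*(1 - pi).
Hence b_4 = (1/pi)·(2*pi*(1 - pi)) = 2 - 2*pi.

2 - 2*pi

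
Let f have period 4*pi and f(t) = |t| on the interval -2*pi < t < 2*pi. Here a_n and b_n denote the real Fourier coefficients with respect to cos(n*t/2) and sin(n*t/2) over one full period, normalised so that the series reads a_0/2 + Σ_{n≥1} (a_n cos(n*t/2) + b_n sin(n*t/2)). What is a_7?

-8/(49*pi)

a_7 = (1/(2*pi)) ∫_{-2*pi}^{2*pi} f(t) cos(7*t/2) dt.
f is even and cos(7*t/2) is even, so the integrand is even and a_7 = 1/pi ∫_0^{2*pi} f(t) cos(7*t/2) dt.
Integrating by parts (boundary term plus one more integral), an antiderivative of (t) cos(7*t/2) is 2*t*sin(7*t/2)/7 + 4*cos(7*t/2)/49; evaluating from 0 to 2*pi: ∫_{0}^{2*pi} (t) cos(7*t/2) dt = (-4/49) - (4/49) = -8/49.
Hence a_7 = (1/pi)·(-8/49) = -8/(49*pi).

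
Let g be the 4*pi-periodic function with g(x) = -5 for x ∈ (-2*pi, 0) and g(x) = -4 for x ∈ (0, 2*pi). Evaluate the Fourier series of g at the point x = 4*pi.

-9/2

x = 4*pi differs from x = 0 by 1 full period(s), and the series is 4*pi-periodic.
At x = 0 the one-sided limits are g(0^-) = -5 and g(0^+) = -4.
By Dirichlet's theorem the series converges to their average, [(-5) + (-4)]/2 = -9/2.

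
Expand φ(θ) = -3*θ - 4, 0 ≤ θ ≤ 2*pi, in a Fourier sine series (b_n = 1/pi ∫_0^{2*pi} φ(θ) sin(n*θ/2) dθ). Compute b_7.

4*(-3*pi - 4)/(7*pi)

b_7 = 1/pi ∫_0^{2*pi} (-3*θ - 4) sin(7*θ/2) dθ.
Integrating by parts (boundary term plus one more integral), an antiderivative of (-3*θ - 4) sin(7*θ/2) is 6*θ*cos(7*θ/2)/7 - 12*sin(7*θ/2)/49 + 8*cos(7*θ/2)/7; evaluating from 0 to 2*pi: ∫_{0}^{2*pi} (-3*θ - 4) sin(7*θ/2) dθ = (-12*pi/7 - 8/7) - (8/7) = -12*pi/7 - 16/7.
Hence b_7 = (1/pi)·(-12*pi/7 - 16/7) = 4*(-3*pi - 4)/(7*pi).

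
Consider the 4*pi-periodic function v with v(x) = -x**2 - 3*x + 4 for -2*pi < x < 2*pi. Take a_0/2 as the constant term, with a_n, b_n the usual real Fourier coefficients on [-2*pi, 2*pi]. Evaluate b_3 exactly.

b_3 = (1/(2*pi)) ∫_{-2*pi}^{2*pi} v(x) sin(3*x/2) dx.
Integrating by parts twice (tabular method), an antiderivative of (-x**2 - 3*x + 4) sin(3*x/2) is 2*x**2*cos(3*x/2)/3 - 8*x*sin(3*x/2)/9 + 2*x*cos(3*x/2) - 4*sin(3*x/2)/3 - 88*cos(3*x/2)/27; evaluating from -2*pi to 2*pi: ∫_{-2*pi}^{2*pi} (-x**2 - 3*x + 4) sin(3*x/2) dx = (-8*pi**2/3 - 4*pi + 88/27) - (-8*pi**2/3 + 88/27 + 4*pi) = -8*pi.
Hence b_3 = (1/(2*pi))·(-8*pi) = -4.

-4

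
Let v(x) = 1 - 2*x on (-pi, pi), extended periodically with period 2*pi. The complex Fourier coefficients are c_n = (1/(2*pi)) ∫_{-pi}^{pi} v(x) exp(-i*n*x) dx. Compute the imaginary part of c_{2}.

-1

Since v is real-valued, Im(c_{2}) = -(1/(2*pi)) ∫_{-pi}^{pi} v(x) sin(2*x) dx = -b_{2}/2.
Integrating by parts (boundary term plus one more integral), an antiderivative of (1 - 2*x) sin(2*x) is x*cos(2*x) - sin(2*x)/2 - cos(2*x)/2; evaluating from -pi to pi: ∫_{-pi}^{pi} (1 - 2*x) sin(2*x) dx = (-1/2 + pi) - (-pi - 1/2) = 2*pi.
Hence Im(c_{2}) = (-1/(2*pi))·(2*pi) = -1.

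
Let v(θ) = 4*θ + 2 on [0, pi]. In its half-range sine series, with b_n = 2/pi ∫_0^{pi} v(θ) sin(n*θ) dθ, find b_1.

8/pi + 8

b_1 = 2/pi ∫_0^{pi} (4*θ + 2) sin(θ) dθ.
Integrating by parts (boundary term plus one more integral), an antiderivative of (4*θ + 2) sin(θ) is -4*θ*cos(θ) + 4*sin(θ) - 2*cos(θ); evaluating from 0 to pi: ∫_{0}^{pi} (4*θ + 2) sin(θ) dθ = (2 + 4*pi) - (-2) = 4 + 4*pi.
Hence b_1 = (2/pi)·(4 + 4*pi) = 8/pi + 8.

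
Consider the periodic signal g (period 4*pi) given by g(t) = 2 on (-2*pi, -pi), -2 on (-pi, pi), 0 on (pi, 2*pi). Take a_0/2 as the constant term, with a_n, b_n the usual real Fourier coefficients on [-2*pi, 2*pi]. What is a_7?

a_7 = (1/(2*pi)) ∫_{-2*pi}^{2*pi} g(t) cos(7*t/2) dt.
Split the integral at the breakpoints.
Directly, an antiderivative of (2) cos(7*t/2) is 4*sin(7*t/2)/7; evaluating from -2*pi to -pi: ∫_{-2*pi}^{-pi} (2) cos(7*t/2) dt = (4/7) - (0) = 4/7.
Directly, an antiderivative of (-2) cos(7*t/2) is -4*sin(7*t/2)/7; evaluating from -pi to pi: ∫_{-pi}^{pi} (-2) cos(7*t/2) dt = (4/7) - (-4/7) = 8/7.
∫_{pi}^{2*pi} (0) cos(7*t/2) dt = 0.
Summing the pieces and multiplying by (1/(2*pi)) gives a_7 = 6/(7*pi).

6/(7*pi)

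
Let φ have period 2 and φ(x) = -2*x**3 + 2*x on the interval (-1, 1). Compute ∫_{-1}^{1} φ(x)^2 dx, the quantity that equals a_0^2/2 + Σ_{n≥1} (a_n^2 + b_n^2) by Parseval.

∫_{-1}^{1} φ(x)^2 dx = 64/105.

64/105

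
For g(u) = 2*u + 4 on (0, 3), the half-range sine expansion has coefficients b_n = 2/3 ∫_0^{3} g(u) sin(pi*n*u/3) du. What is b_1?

28/pi

b_1 = 2/3 ∫_0^{3} (2*u + 4) sin(pi*u/3) du.
Integrating by parts (boundary term plus one more integral), an antiderivative of (2*u + 4) sin(pi*u/3) is -6*u*cos(pi*u/3)/pi + 18*sin(pi*u/3)/pi**2 - 12*cos(pi*u/3)/pi; evaluating from 0 to 3: ∫_{0}^{3} (2*u + 4) sin(pi*u/3) du = (30/pi) - (-12/pi) = 42/pi.
Hence b_1 = (2/3)·(42/pi) = 28/pi.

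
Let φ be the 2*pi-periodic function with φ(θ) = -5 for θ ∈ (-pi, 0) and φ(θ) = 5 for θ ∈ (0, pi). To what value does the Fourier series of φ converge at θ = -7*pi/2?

θ = -7*pi/2 differs from θ = pi/2 by -2 full period(s), and the series is 2*pi-periodic.
φ is continuous at θ = pi/2 with value 5, so the series converges to 5 there.

5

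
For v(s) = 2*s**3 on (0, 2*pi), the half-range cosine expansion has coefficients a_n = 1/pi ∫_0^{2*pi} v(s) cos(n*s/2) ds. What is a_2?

24*pi

a_2 = 1/pi ∫_0^{2*pi} (2*s**3) cos(s) ds.
Integrating by parts three times (tabular method), an antiderivative of (2*s**3) cos(s) is 2*s**3*sin(s) + 6*s**2*cos(s) - 12*s*sin(s) - 12*cos(s); evaluating from 0 to 2*pi: ∫_{0}^{2*pi} (2*s**3) cos(s) ds = (-12 + 24*pi**2) - (-12) = 24*pi**2.
Hence a_2 = (1/pi)·(24*pi**2) = 24*pi.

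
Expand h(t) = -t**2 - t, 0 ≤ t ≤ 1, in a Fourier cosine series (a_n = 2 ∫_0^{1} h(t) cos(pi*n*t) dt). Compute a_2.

-1/pi**2

a_2 = 2 ∫_0^{1} (-t**2 - t) cos(2*pi*t) dt.
Integrating by parts twice (tabular method), an antiderivative of (-t**2 - t) cos(2*pi*t) is -t**2*sin(2*pi*t)/(2*pi) - t*sin(2*pi*t)/(2*pi) - t*cos(2*pi*t)/(2*pi**2) + sin(2*pi*t)/(4*pi**3) - cos(2*pi*t)/(4*pi**2); evaluating from 0 to 1: ∫_{0}^{1} (-t**2 - t) cos(2*pi*t) dt = (-3/(4*pi**2)) - (-1/(4*pi**2)) = -1/(2*pi**2).
Hence a_2 = 2·(-1/(2*pi**2)) = -1/pi**2.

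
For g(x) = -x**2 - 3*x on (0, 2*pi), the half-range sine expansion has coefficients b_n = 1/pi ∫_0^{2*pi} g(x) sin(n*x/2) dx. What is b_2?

b_2 = 1/pi ∫_0^{2*pi} (-x**2 - 3*x) sin(x) dx.
Integrating by parts twice (tabular method), an antiderivative of (-x**2 - 3*x) sin(x) is x**2*cos(x) - 2*x*sin(x) + 3*x*cos(x) - 3*sin(x) - 2*cos(x); evaluating from 0 to 2*pi: ∫_{0}^{2*pi} (-x**2 - 3*x) sin(x) dx = (-2 + 6*pi + 4*pi**2) - (-2) = 2*pi*(3 + 2*pi).
Hence b_2 = (1/pi)·(2*pi*(3 + 2*pi)) = 6 + 4*pi.

6 + 4*pi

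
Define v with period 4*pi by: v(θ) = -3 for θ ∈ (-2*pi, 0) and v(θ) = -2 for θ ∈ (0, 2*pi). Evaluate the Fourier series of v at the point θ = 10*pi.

-5/2

θ = 10*pi differs from θ = 2*pi by 2 full period(s), and the series is 4*pi-periodic.
At θ = 2*pi the one-sided limits are v(2*pi^-) = -2 and v(2*pi^+) = -3.
By Dirichlet's theorem the series converges to their average, [(-2) + (-3)]/2 = -5/2.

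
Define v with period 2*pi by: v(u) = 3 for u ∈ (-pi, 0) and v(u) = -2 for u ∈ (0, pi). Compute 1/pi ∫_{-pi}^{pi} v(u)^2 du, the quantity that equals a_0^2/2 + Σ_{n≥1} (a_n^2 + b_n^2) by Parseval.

1/pi ∫_{-pi}^{pi} v(u)^2 du = 1/pi · (13*pi) = 13.

13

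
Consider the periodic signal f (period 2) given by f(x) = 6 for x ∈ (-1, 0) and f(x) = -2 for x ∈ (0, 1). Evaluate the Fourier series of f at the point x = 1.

x = 1 differs from x = -1 by 1 full period(s), and the series is 2-periodic.
At x = -1 the one-sided limits are f(-1^-) = -2 and f(-1^+) = 6.
By Dirichlet's theorem the series converges to their average, [(-2) + (6)]/2 = 2.

2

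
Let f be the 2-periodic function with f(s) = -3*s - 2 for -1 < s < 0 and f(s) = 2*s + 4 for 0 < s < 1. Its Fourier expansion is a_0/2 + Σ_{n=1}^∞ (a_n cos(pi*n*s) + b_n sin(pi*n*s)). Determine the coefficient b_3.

b_3 = ∫_{-1}^{1} f(s) sin(3*pi*s) ds.
Split the integral at the breakpoints.
Integrating by parts (boundary term plus one more integral), an antiderivative of (-3*s - 2) sin(3*pi*s) is s*cos(3*pi*s)/pi - sin(3*pi*s)/(3*pi**2) + 2*cos(3*pi*s)/(3*pi); evaluating from -1 to 0: ∫_{-1}^{0} (-3*s - 2) sin(3*pi*s) ds = (2/(3*pi)) - (1/(3*pi)) = 1/(3*pi).
Integrating by parts (boundary term plus one more integral), an antiderivative of (2*s + 4) sin(3*pi*s) is -2*s*cos(3*pi*s)/(3*pi) + 2*sin(3*pi*s)/(9*pi**2) - 4*cos(3*pi*s)/(3*pi); evaluating from 0 to 1: ∫_{0}^{1} (2*s + 4) sin(3*pi*s) ds = (2/pi) - (-4/(3*pi)) = 10/(3*pi).
Summing the pieces gives b_3 = 11/(3*pi).

11/(3*pi)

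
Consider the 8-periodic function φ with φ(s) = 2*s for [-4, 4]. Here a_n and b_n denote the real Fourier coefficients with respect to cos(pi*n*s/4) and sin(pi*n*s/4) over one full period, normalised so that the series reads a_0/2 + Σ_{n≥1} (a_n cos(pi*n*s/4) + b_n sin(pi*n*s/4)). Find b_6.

-8/(3*pi)

b_6 = 1/4 ∫_{-4}^{4} φ(s) sin(3*pi*s/2) ds.
φ is odd and sin(3*pi*s/2) is odd, so the integrand is even and b_6 = 1/2 ∫_0^{4} φ(s) sin(3*pi*s/2) ds.
Integrating by parts (boundary term plus one more integral), an antiderivative of (2*s) sin(3*pi*s/2) is -4*s*cos(3*pi*s/2)/(3*pi) + 8*sin(3*pi*s/2)/(9*pi**2); evaluating from 0 to 4: ∫_{0}^{4} (2*s) sin(3*pi*s/2) ds = (-16/(3*pi)) - (0) = -16/(3*pi).
Hence b_6 = (1/2)·(-16/(3*pi)) = -8/(3*pi).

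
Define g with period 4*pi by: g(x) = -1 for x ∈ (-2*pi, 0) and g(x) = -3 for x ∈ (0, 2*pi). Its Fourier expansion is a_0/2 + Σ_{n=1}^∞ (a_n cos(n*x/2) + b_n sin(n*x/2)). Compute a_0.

a_0 = (1/(2*pi)) ∫_{-2*pi}^{2*pi} g(x) dx = (1/(2*pi)) · (-8*pi) = -4.

-4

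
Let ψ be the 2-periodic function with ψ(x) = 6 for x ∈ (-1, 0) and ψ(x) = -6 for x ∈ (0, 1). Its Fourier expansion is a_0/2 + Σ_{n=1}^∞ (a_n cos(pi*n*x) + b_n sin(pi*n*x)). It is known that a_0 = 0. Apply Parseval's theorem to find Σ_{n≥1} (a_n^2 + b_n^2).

72

Parseval: a_0^2/2 + Σ_{n≥1} (a_n^2+b_n^2) = ∫_{-1}^{1} ψ(x)^2 dx = 72.
Subtract a_0^2/2 = 0: Σ (a_n^2+b_n^2) = 72.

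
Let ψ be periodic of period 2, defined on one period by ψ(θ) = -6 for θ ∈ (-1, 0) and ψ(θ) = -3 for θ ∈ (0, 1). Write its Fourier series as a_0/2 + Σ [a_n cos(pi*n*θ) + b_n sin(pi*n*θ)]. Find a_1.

0

a_1 = ∫_{-1}^{1} ψ(θ) cos(pi*θ) dθ.
Split the integral at the breakpoints.
Directly, an antiderivative of (-6) cos(pi*θ) is -6*sin(pi*θ)/pi; evaluating from -1 to 0: ∫_{-1}^{0} (-6) cos(pi*θ) dθ = (0) - (0) = 0.
Directly, an antiderivative of (-3) cos(pi*θ) is -3*sin(pi*θ)/pi; evaluating from 0 to 1: ∫_{0}^{1} (-3) cos(pi*θ) dθ = (0) - (0) = 0.
Summing the pieces gives a_1 = 0.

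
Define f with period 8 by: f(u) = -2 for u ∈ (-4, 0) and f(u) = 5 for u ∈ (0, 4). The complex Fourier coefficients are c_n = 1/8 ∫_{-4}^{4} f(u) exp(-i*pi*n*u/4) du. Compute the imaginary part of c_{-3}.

Since f is real-valued, Im(c_{-3}) = -1/8 ∫_{-4}^{4} f(u) sin(-3*pi*u/4) du = b_{3}/2.
Split the integral at the breakpoints.
Directly, an antiderivative of (-2) sin(-3*pi*u/4) is -8*cos(3*pi*u/4)/(3*pi); evaluating from -4 to 0: ∫_{-4}^{0} (-2) sin(-3*pi*u/4) du = (-8/(3*pi)) - (8/(3*pi)) = -16/(3*pi).
Directly, an antiderivative of (5) sin(-3*pi*u/4) is 20*cos(3*pi*u/4)/(3*pi); evaluating from 0 to 4: ∫_{0}^{4} (5) sin(-3*pi*u/4) du = (-20/(3*pi)) - (20/(3*pi)) = -40/(3*pi).
So ∫_{-4}^{4} f(u) sin(-3*pi*u/4) du = -56/(3*pi).
Hence Im(c_{-3}) = (-1/8)·(-56/(3*pi)) = 7/(3*pi).

7/(3*pi)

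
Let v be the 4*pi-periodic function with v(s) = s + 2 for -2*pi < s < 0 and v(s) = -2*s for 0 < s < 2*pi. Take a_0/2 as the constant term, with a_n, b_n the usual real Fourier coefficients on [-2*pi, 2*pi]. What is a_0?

2 - 3*pi

a_0 = (1/(2*pi)) ∫_{-2*pi}^{2*pi} v(s) ds = (1/(2*pi)) · (2*pi*(2 - 3*pi)) = 2 - 3*pi.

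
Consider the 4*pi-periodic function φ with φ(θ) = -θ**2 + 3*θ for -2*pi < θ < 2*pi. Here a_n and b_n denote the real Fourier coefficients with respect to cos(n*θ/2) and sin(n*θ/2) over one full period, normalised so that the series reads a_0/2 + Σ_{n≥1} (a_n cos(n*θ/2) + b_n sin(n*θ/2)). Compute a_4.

a_4 = (1/(2*pi)) ∫_{-2*pi}^{2*pi} φ(θ) cos(2*θ) dθ.
Integrating by parts twice (tabular method), an antiderivative of (-θ**2 + 3*θ) cos(2*θ) is -θ**2*sin(2*θ)/2 + 3*θ*sin(2*θ)/2 - θ*cos(2*θ)/2 + sin(2*θ)/4 + 3*cos(2*θ)/4; evaluating from -2*pi to 2*pi: ∫_{-2*pi}^{2*pi} (-θ**2 + 3*θ) cos(2*θ) dθ = (3/4 - pi) - (3/4 + pi) = -2*pi.
Hence a_4 = (1/(2*pi))·(-2*pi) = -1.

-1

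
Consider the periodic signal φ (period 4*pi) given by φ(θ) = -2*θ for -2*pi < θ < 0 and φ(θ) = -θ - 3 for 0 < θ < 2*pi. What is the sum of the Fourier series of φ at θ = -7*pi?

θ = -7*pi differs from θ = pi by -2 full period(s), and the series is 4*pi-periodic.
φ is continuous at θ = pi with value -pi - 3, so the series converges to -pi - 3 there.

-pi - 3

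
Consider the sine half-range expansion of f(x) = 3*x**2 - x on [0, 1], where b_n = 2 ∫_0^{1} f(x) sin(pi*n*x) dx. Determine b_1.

b_1 = 2 ∫_0^{1} (3*x**2 - x) sin(pi*x) dx.
Integrating by parts twice (tabular method), an antiderivative of (3*x**2 - x) sin(pi*x) is -3*x**2*cos(pi*x)/pi + 6*x*sin(pi*x)/pi**2 + x*cos(pi*x)/pi - sin(pi*x)/pi**2 + 6*cos(pi*x)/pi**3; evaluating from 0 to 1: ∫_{0}^{1} (3*x**2 - x) sin(pi*x) dx = (-6/pi**3 + 2/pi) - (6/pi**3) = -12/pi**3 + 2/pi.
Hence b_1 = 2·(-12/pi**3 + 2/pi) = -24/pi**3 + 4/pi.

-24/pi**3 + 4/pi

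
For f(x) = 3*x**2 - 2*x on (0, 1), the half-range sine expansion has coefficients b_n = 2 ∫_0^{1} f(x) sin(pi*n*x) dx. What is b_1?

-24/pi**3 + 2/pi

b_1 = 2 ∫_0^{1} (3*x**2 - 2*x) sin(pi*x) dx.
Integrating by parts twice (tabular method), an antiderivative of (3*x**2 - 2*x) sin(pi*x) is -3*x**2*cos(pi*x)/pi + 6*x*sin(pi*x)/pi**2 + 2*x*cos(pi*x)/pi - 2*sin(pi*x)/pi**2 + 6*cos(pi*x)/pi**3; evaluating from 0 to 1: ∫_{0}^{1} (3*x**2 - 2*x) sin(pi*x) dx = ((-6 + pi**2)/pi**3) - (6/pi**3) = (-12 + pi**2)/pi**3.
Hence b_1 = 2·((-12 + pi**2)/pi**3) = -24/pi**3 + 2/pi.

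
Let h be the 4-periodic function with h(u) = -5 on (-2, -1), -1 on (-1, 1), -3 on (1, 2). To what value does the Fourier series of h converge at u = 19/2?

-3

u = 19/2 differs from u = 3/2 by 2 full period(s), and the series is 4-periodic.
h is continuous at u = 3/2 with value -3, so the series converges to -3 there.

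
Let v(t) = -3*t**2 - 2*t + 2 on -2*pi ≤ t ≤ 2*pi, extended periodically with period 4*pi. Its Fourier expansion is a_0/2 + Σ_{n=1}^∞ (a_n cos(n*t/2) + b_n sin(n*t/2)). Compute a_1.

48

a_1 = (1/(2*pi)) ∫_{-2*pi}^{2*pi} v(t) cos(t/2) dt.
Integrating by parts twice (tabular method), an antiderivative of (-3*t**2 - 2*t + 2) cos(t/2) is -6*t**2*sin(t/2) - 4*t*sin(t/2) - 24*t*cos(t/2) + 52*sin(t/2) - 8*cos(t/2); evaluating from -2*pi to 2*pi: ∫_{-2*pi}^{2*pi} (-3*t**2 - 2*t + 2) cos(t/2) dt = (8 + 48*pi) - (8 - 48*pi) = 96*pi.
Hence a_1 = (1/(2*pi))·(96*pi) = 48.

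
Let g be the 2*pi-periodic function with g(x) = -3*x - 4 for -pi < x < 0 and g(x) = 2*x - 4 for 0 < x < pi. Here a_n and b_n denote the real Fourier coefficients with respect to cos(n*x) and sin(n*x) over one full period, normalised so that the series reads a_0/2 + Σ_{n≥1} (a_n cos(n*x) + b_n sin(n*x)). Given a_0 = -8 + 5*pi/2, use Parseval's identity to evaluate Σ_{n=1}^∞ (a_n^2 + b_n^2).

Parseval: a_0^2/2 + Σ_{n≥1} (a_n^2+b_n^2) = 1/pi ∫_{-pi}^{pi} g(x)^2 dx = -20*pi + 32 + 13*pi**2/3.
Subtract a_0^2/2 = (16 - 5*pi)**2/8: Σ (a_n^2+b_n^2) = 29*pi**2/24.

29*pi**2/24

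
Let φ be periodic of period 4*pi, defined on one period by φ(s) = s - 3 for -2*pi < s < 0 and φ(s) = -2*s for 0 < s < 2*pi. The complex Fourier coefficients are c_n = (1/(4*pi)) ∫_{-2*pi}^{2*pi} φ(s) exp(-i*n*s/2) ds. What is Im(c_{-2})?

Since φ is real-valued, Im(c_{-2}) = -(1/(4*pi)) ∫_{-2*pi}^{2*pi} φ(s) sin(-s) ds = b_{2}/2.
Split the integral at the breakpoints.
Integrating by parts (boundary term plus one more integral), an antiderivative of (s - 3) sin(-s) is s*cos(s) - sin(s) - 3*cos(s); evaluating from -2*pi to 0: ∫_{-2*pi}^{0} (s - 3) sin(-s) ds = (-3) - (-2*pi - 3) = 2*pi.
Integrating by parts (boundary term plus one more integral), an antiderivative of (-2*s) sin(-s) is -2*s*cos(s) + 2*sin(s); evaluating from 0 to 2*pi: ∫_{0}^{2*pi} (-2*s) sin(-s) ds = (-4*pi) - (0) = -4*pi.
So ∫_{-2*pi}^{2*pi} φ(s) sin(-s) ds = -2*pi.
Hence Im(c_{-2}) = (-1/(4*pi))·(-2*pi) = 1/2.

1/2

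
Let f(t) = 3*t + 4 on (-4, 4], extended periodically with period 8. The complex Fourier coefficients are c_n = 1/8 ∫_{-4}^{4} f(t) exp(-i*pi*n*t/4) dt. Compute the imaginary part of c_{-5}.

12/(5*pi)

Since f is real-valued, Im(c_{-5}) = -1/8 ∫_{-4}^{4} f(t) sin(-5*pi*t/4) dt = b_{5}/2.
Integrating by parts (boundary term plus one more integral), an antiderivative of (3*t + 4) sin(-5*pi*t/4) is 12*t*cos(5*pi*t/4)/(5*pi) - 48*sin(5*pi*t/4)/(25*pi**2) + 16*cos(5*pi*t/4)/(5*pi); evaluating from -4 to 4: ∫_{-4}^{4} (3*t + 4) sin(-5*pi*t/4) dt = (-64/(5*pi)) - (32/(5*pi)) = -96/(5*pi).
Hence Im(c_{-5}) = (-1/8)·(-96/(5*pi)) = 12/(5*pi).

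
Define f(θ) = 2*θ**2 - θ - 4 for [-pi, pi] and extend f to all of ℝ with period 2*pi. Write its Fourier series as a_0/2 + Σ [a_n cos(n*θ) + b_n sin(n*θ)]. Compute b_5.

b_5 = 1/pi ∫_{-pi}^{pi} f(θ) sin(5*θ) dθ.
Integrating by parts twice (tabular method), an antiderivative of (2*θ**2 - θ - 4) sin(5*θ) is -2*θ**2*cos(5*θ)/5 + 4*θ*sin(5*θ)/25 + θ*cos(5*θ)/5 - sin(5*θ)/25 + 104*cos(5*θ)/125; evaluating from -pi to pi: ∫_{-pi}^{pi} (2*θ**2 - θ - 4) sin(5*θ) dθ = (-104/125 - pi/5 + 2*pi**2/5) - (-104/125 + pi/5 + 2*pi**2/5) = -2*pi/5.
Hence b_5 = (1/pi)·(-2*pi/5) = -2/5.

-2/5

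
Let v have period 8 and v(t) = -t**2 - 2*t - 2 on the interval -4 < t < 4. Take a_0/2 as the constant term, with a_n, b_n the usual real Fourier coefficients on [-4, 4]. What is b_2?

b_2 = 1/4 ∫_{-4}^{4} v(t) sin(pi*t/2) dt.
Integrating by parts twice (tabular method), an antiderivative of (-t**2 - 2*t - 2) sin(pi*t/2) is 2*t**2*cos(pi*t/2)/pi - 8*t*sin(pi*t/2)/pi**2 + 4*t*cos(pi*t/2)/pi - 8*sin(pi*t/2)/pi**2 - 16*cos(pi*t/2)/pi**3 + 4*cos(pi*t/2)/pi; evaluating from -4 to 4: ∫_{-4}^{4} (-t**2 - 2*t - 2) sin(pi*t/2) dt = (-16/pi**3 + 52/pi) - (-16/pi**3 + 20/pi) = 32/pi.
Hence b_2 = (1/4)·(32/pi) = 8/pi.

8/pi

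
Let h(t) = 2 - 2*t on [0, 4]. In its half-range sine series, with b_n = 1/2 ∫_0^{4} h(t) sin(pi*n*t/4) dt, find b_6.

8/(3*pi)

b_6 = 1/2 ∫_0^{4} (2 - 2*t) sin(3*pi*t/2) dt.
Integrating by parts (boundary term plus one more integral), an antiderivative of (2 - 2*t) sin(3*pi*t/2) is 4*t*cos(3*pi*t/2)/(3*pi) - 8*sin(3*pi*t/2)/(9*pi**2) - 4*cos(3*pi*t/2)/(3*pi); evaluating from 0 to 4: ∫_{0}^{4} (2 - 2*t) sin(3*pi*t/2) dt = (4/pi) - (-4/(3*pi)) = 16/(3*pi).
Hence b_6 = (1/2)·(16/(3*pi)) = 8/(3*pi).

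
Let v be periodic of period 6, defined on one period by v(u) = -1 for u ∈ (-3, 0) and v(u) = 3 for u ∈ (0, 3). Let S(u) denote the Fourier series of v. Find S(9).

u = 9 differs from u = -3 by 2 full period(s), and the series is 6-periodic.
At u = -3 the one-sided limits are v(-3^-) = 3 and v(-3^+) = -1.
By Dirichlet's theorem the series converges to their average, [(3) + (-1)]/2 = 1.

1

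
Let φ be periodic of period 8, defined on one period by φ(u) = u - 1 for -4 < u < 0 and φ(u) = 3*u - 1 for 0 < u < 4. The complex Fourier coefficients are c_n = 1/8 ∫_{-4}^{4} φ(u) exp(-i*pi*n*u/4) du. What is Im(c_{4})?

2/pi

Since φ is real-valued, Im(c_{4}) = -1/8 ∫_{-4}^{4} φ(u) sin(pi*u) du = -b_{4}/2.
Split the integral at the breakpoints.
Integrating by parts (boundary term plus one more integral), an antiderivative of (u - 1) sin(pi*u) is -u*cos(pi*u)/pi + sin(pi*u)/pi**2 + cos(pi*u)/pi; evaluating from -4 to 0: ∫_{-4}^{0} (u - 1) sin(pi*u) du = (1/pi) - (5/pi) = -4/pi.
Integrating by parts (boundary term plus one more integral), an antiderivative of (3*u - 1) sin(pi*u) is -3*u*cos(pi*u)/pi + 3*sin(pi*u)/pi**2 + cos(pi*u)/pi; evaluating from 0 to 4: ∫_{0}^{4} (3*u - 1) sin(pi*u) du = (-11/pi) - (1/pi) = -12/pi.
So ∫_{-4}^{4} φ(u) sin(pi*u) du = -16/pi.
Hence Im(c_{4}) = (-1/8)·(-16/pi) = 2/pi.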